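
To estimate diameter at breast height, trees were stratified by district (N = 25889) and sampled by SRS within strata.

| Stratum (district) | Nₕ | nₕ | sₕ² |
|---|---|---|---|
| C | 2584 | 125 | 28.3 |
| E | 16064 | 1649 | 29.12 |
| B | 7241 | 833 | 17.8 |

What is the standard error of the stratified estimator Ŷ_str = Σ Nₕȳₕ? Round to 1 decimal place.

Var(Ŷ_str) = Σₕ Nₕ²(1 − fₕ)sₕ²/nₕ.
C: 2584²·(1 − 125/2584)·28.3/125 = 1.4385583 × 10^6.
E: 16064²·(1 − 1649/16064)·29.12/1649 = 4.0892066 × 10^6.
B: 7241²·(1 − 833/7241)·17.8/833 = 991507.61.
Sum = 6.5192725 × 10^6.
SE = √(6.5192725 × 10^6) = 2553.3.

2553.3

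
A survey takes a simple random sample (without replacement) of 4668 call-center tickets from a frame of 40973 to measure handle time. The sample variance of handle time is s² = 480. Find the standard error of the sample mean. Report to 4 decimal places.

0.3018

Under SRS without replacement, Var(ȳ) = (1 − f)·s²/n with f = n/N = 4668/40973 = 0.11392868.
Var(ȳ) = (1 − 0.11392868)·480/4668 = 0.88607132·0.10282776 = 0.091112732.
SE(ȳ) = √(0.091112732) = 0.3018.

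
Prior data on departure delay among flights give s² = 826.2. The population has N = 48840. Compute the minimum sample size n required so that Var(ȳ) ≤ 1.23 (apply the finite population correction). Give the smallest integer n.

663

Without fpc, n₀ = s²/D = 826.2/1.23 = 671.7073.
With fpc, (1 − n/N)·s²/n ≤ D requires n ≥ n₀/(1 + n₀/N) = 671.7073/(1 + 671.7073/48840) = 662.5945.
Rounding up, n = 663.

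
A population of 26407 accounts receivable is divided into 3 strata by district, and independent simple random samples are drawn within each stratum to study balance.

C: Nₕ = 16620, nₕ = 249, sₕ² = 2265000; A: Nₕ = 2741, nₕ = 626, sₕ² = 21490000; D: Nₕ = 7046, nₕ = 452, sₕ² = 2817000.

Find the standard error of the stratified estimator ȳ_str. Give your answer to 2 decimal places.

65.19

Var(ȳ_str) = Σₕ Wₕ²(1 − fₕ)sₕ²/nₕ with Wₕ = Nₕ/N, N = 26407.
C: Wₕ = 0.62937857; term = 0.62937857²·(1 − 0.01498195)·2265000/249 = 3549.253.
A: Wₕ = 0.10379824; term = 0.10379824²·(1 − 0.22838380)·21490000/626 = 285.39303.
D: Wₕ = 0.26682319; term = 0.26682319²·(1 − 0.06414987)·2817000/452 = 415.24256.
Sum = 4249.8886.
SE = √(4249.8886) = 65.19.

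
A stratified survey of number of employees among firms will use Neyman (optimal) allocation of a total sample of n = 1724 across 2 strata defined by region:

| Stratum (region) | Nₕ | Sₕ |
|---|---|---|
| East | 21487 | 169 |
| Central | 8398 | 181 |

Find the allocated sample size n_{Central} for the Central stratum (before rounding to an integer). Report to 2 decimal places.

Neyman allocation: nₕ = n·NₕSₕ / Σⱼ NⱼSⱼ.
Σ NⱼSⱼ = 21487·169 + 8398·181 = 5.151341 × 10^6.
n_{Central} = 1724·8398·181 / (5.151341 × 10^6) = 508.71.

508.71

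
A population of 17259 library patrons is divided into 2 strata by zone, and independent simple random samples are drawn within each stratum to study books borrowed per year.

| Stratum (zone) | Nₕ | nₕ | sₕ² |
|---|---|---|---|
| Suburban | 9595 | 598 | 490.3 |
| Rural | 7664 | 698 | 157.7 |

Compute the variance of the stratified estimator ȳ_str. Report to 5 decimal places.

0.27811

Var(ȳ_str) = Σₕ Wₕ²(1 − fₕ)sₕ²/nₕ with Wₕ = Nₕ/N, N = 17259.
Suburban: Wₕ = 0.55594183; term = 0.55594183²·(1 − 0.06232413)·490.3/598 = 0.23761407.
Rural: Wₕ = 0.44405817; term = 0.44405817²·(1 − 0.09107516)·157.7/698 = 0.040493375.
Sum = 0.27810745.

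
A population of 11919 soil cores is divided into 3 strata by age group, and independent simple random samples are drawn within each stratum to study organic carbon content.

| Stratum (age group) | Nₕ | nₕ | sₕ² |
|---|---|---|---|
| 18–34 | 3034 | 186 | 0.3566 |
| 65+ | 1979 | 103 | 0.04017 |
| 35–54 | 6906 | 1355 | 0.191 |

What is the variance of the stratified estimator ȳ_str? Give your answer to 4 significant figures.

1.648 × 10^-4

Var(ȳ_str) = Σₕ Wₕ²(1 − fₕ)sₕ²/nₕ with Wₕ = Nₕ/N, N = 11919.
18–34: Wₕ = 0.25455156; term = 0.25455156²·(1 − 0.06130521)·0.3566/186 = 1.1661229 × 10^-4.
65+: Wₕ = 0.16603742; term = 0.16603742²·(1 − 0.05204649)·0.04017/103 = 1.0192098 × 10^-5.
35–54: Wₕ = 0.57941102; term = 0.57941102²·(1 − 0.19620620)·0.191/1355 = 3.8037524 × 10^-5.
Sum = 1.6484191 × 10^-4.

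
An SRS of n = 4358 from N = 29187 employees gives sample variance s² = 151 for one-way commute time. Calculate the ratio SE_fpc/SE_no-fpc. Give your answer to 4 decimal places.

0.9223

f = n/N = 4358/29187 = 0.14931305.
SE_no-fpc = √(s²/n) = 0.18614221; SE_fpc = √((1−f)s²/n) = 0.17168397.
Ratio = √(1−f) = 0.92232692.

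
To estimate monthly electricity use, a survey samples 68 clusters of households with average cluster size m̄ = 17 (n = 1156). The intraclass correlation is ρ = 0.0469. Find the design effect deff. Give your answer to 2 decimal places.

1.75

deff = 1 + (17 − 1)·0.0469 = 1 + 0.7504 = 1.7504.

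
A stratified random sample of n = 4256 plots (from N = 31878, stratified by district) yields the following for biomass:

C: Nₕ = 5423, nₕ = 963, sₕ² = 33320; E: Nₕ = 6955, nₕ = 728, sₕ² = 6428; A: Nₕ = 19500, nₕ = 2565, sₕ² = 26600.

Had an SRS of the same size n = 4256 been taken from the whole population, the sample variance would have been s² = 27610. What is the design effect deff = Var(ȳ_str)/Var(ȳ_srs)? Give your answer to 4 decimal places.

0.8130

Var(ȳ_str) = Σ Wₕ²(1−fₕ)sₕ²/nₕ with Wₕ = Nₕ/31878:
  C: (5423/31878)²·(1−963/5423)·33320/963 = 0.82351409
  E: (6955/31878)²·(1−728/6955)·6428/728 = 0.37630359
  A: (19500/31878)²·(1−2565/19500)·26600/2565 = 3.3700159
  → Var(ȳ_str) = 4.5698336.
Var(ȳ_srs) = (1 − 4256/31878)·27610/4256 = 5.6211975.
deff = 4.5698336 / 5.6211975 = 0.8130.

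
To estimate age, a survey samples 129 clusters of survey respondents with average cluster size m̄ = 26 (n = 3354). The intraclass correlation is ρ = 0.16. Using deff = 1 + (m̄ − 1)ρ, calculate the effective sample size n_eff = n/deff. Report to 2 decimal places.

670.80

deff = 1 + (26 − 1)·0.16 = 1 + 4 = 5.
n_eff = 3354 / 5 = 670.80.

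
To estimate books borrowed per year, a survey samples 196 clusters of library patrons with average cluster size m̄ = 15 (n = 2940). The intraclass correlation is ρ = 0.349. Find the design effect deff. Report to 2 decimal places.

deff = 1 + (15 − 1)·0.349 = 1 + 4.886 = 5.886.

5.89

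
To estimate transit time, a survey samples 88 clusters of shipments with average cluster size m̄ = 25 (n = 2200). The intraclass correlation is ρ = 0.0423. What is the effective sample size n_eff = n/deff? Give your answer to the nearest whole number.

1092

deff = 1 + (25 − 1)·0.0423 = 1 + 1.0152 = 2.0152.
n_eff = 2200 / 2.0152 = 1092.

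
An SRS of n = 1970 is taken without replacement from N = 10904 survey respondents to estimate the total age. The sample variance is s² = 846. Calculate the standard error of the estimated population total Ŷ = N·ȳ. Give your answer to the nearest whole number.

6468

Var(Ŷ) = N²·Var(ȳ) = N²·(1 − n/N)·s²/n.
f = 1970/10904 = 0.18066764; Var(ȳ) = 0.81933236·846/1970 = 0.35185542.
Var(Ŷ) = 10904² · 0.35185542 = 4.183463 × 10^7.
SE(Ŷ) = √(4.183463 × 10^7) = 6468.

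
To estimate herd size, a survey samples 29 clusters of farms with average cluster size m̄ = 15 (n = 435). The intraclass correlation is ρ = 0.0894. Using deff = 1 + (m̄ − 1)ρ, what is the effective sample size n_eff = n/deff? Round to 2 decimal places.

deff = 1 + (15 − 1)·0.0894 = 1 + 1.2516 = 2.2516.
n_eff = 435 / 2.2516 = 193.20.

193.20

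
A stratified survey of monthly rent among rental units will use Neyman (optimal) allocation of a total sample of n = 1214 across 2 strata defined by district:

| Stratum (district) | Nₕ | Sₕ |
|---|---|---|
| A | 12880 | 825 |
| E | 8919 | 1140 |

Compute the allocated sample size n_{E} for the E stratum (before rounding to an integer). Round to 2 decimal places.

Neyman allocation: nₕ = n·NₕSₕ / Σⱼ NⱼSⱼ.
Σ NⱼSⱼ = 12880·825 + 8919·1140 = 2.079366 × 10^7.
n_{E} = 1214·8919·1140 / (2.079366 × 10^7) = 593.62.

593.62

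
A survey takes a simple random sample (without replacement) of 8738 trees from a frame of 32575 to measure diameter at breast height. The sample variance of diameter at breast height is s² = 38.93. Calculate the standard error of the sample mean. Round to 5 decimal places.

Under SRS without replacement, Var(ȳ) = (1 − f)·s²/n with f = n/N = 8738/32575 = 0.26824252.
Var(ȳ) = (1 − 0.26824252)·38.93/8738 = 0.73175748·0.0044552529 = 0.0032601647.
SE(ȳ) = √(0.0032601647) = 0.05710.

0.05710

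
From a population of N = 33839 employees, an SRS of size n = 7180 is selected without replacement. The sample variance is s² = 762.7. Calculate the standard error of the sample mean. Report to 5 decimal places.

0.28929

Under SRS without replacement, Var(ȳ) = (1 − f)·s²/n with f = n/N = 7180/33839 = 0.21218121.
Var(ȳ) = (1 − 0.21218121)·762.7/7180 = 0.78781879·0.10622563 = 0.083686545.
SE(ȳ) = √(0.083686545) = 0.28929.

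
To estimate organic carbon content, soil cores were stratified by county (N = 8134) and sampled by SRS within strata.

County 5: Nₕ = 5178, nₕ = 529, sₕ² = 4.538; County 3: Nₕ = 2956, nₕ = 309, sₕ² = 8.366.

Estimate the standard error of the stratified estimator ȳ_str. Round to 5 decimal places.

Var(ȳ_str) = Σₕ Wₕ²(1 − fₕ)sₕ²/nₕ with Wₕ = Nₕ/N, N = 8134.
County 5: Wₕ = 0.63658716; term = 0.63658716²·(1 − 0.10216300)·4.538/529 = 0.0031212034.
County 3: Wₕ = 0.36341284; term = 0.36341284²·(1 − 0.10453315)·8.366/309 = 0.0032019122.
Sum = 0.0063231156.
SE = √(0.0063231156) = 0.07952.

0.07952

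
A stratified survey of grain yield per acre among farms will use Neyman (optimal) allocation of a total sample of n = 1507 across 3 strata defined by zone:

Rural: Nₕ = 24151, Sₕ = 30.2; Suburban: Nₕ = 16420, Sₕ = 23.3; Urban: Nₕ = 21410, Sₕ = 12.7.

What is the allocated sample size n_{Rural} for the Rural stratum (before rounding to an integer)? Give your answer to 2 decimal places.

794.26

Neyman allocation: nₕ = n·NₕSₕ / Σⱼ NⱼSⱼ.
Σ NⱼSⱼ = 24151·30.2 + 16420·23.3 + 21410·12.7 = 1.3838532 × 10^6.
n_{Rural} = 1507·24151·30.2 / (1.3838532 × 10^6) = 794.26.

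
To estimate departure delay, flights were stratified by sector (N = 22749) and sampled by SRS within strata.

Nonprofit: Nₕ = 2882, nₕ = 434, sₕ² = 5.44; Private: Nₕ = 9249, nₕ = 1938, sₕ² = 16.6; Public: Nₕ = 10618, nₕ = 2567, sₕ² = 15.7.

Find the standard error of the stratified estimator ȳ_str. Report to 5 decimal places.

Var(ȳ_str) = Σₕ Wₕ²(1 − fₕ)sₕ²/nₕ with Wₕ = Nₕ/N, N = 22749.
Nonprofit: Wₕ = 0.12668689; term = 0.12668689²·(1 − 0.15058987)·5.44/434 = 1.7087949 × 10^-4.
Private: Wₕ = 0.40656732; term = 0.40656732²·(1 − 0.20953617)·16.6/1938 = 0.0011191834.
Public: Wₕ = 0.46674579; term = 0.46674579²·(1 − 0.24175928)·15.7/2567 = 0.0010102799.
Sum = 0.0023003428.
SE = √(0.0023003428) = 0.04796.

0.04796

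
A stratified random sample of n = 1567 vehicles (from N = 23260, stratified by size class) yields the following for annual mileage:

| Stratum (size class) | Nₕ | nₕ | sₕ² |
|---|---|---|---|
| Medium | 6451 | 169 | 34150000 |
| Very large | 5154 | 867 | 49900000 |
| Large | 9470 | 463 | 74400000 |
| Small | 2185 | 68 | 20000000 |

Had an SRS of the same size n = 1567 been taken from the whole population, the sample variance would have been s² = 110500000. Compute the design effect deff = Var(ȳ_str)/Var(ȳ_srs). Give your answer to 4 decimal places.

0.6893

Var(ȳ_str) = Σ Wₕ²(1−fₕ)sₕ²/nₕ with Wₕ = Nₕ/23260:
  Medium: (6451/23260)²·(1−169/6451)·34150000/169 = 15135.946
  Very large: (5154/23260)²·(1−867/5154)·49900000/867 = 2350.4982
  Large: (9470/23260)²·(1−463/9470)·74400000/463 = 25333.936
  Small: (2185/23260)²·(1−68/2185)·20000000/68 = 2514.6292
  → Var(ȳ_str) = 45335.009.
Var(ȳ_srs) = (1 − 1567/23260)·110500000/1567 = 65766.266.
deff = 45335.009 / 65766.266 = 0.6893.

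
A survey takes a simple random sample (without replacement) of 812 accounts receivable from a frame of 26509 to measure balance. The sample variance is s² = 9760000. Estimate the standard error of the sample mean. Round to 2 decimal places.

Under SRS without replacement, Var(ȳ) = (1 − f)·s²/n with f = n/N = 812/26509 = 0.03063111.
Var(ȳ) = (1 − 0.03063111)·9760000/812 = 0.96936889·12019.704 = 11651.528.
SE(ȳ) = √(11651.528) = 107.94.

107.94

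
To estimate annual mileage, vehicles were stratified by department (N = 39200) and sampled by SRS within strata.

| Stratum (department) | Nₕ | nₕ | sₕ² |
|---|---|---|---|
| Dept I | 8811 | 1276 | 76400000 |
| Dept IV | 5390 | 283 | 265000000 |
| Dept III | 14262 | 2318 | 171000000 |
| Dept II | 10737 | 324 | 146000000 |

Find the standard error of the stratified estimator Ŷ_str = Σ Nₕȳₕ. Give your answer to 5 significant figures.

Var(Ŷ_str) = Σₕ Nₕ²(1 − fₕ)sₕ²/nₕ.
Dept I: 8811²·(1 − 1276/8811)·76400000/1276 = 3.9751282 × 10^12.
Dept IV: 5390²·(1 − 283/5390)·265000000/283 = 2.5775913 × 10^13.
Dept III: 14262²·(1 − 2318/14262)·171000000/2318 = 1.2566459 × 10^13.
Dept II: 10737²·(1 − 324/10737)·146000000/324 = 5.0380986 × 10^13.
Sum = 9.2698486 × 10^13.
SE = √(9.2698486 × 10^13) = 9.6280 × 10^6.

9.6280 × 10^6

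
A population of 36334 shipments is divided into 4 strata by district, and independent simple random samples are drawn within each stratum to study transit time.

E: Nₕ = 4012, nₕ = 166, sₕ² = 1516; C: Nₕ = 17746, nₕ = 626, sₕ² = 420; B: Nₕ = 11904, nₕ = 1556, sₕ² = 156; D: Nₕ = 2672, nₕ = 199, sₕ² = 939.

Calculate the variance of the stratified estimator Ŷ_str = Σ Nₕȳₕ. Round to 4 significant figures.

3.883 × 10^8

Var(Ŷ_str) = Σₕ Nₕ²(1 − fₕ)sₕ²/nₕ.
E: 4012²·(1 − 166/4012)·1516/166 = 1.4091633 × 10^8.
C: 17746²·(1 − 626/17746)·420/626 = 2.0383521 × 10^8.
B: 11904²·(1 − 1556/11904)·156/1556 = 1.2349926 × 10^7.
D: 2672²·(1 − 199/2672)·939/199 = 3.1179783 × 10^7.
Sum = 3.8828125 × 10^8.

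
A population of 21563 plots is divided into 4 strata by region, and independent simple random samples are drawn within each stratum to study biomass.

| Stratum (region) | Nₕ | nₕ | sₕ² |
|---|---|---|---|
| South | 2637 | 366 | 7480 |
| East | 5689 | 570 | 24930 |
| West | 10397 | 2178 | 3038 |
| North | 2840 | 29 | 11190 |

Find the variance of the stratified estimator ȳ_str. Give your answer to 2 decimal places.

Var(ȳ_str) = Σₕ Wₕ²(1 − fₕ)sₕ²/nₕ with Wₕ = Nₕ/N, N = 21563.
South: Wₕ = 0.12229282; term = 0.12229282²·(1 − 0.13879408)·7480/366 = 0.26322638.
East: Wₕ = 0.26383156; term = 0.26383156²·(1 − 0.10019336)·24930/570 = 2.7393664.
West: Wₕ = 0.48216853; term = 0.48216853²·(1 − 0.20948350)·3038/2178 = 0.25635309.
North: Wₕ = 0.13170709; term = 0.13170709²·(1 − 0.01021127)·11190/29 = 6.6251072.
Sum = 9.8840531.

9.88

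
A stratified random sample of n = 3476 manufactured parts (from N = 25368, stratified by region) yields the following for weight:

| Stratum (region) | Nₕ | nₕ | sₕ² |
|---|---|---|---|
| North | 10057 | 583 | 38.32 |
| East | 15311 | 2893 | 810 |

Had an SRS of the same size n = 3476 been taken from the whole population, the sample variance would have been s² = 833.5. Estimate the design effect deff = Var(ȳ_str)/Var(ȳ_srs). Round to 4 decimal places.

0.4468

Var(ȳ_str) = Σ Wₕ²(1−fₕ)sₕ²/nₕ with Wₕ = Nₕ/25368:
  North: (10057/25368)²·(1−583/10057)·38.32/583 = 0.0097316463
  East: (15311/25368)²·(1−2893/15311)·810/2893 = 0.082721679
  → Var(ȳ_str) = 0.092453325.
Var(ȳ_srs) = (1 − 3476/25368)·833.5/3476 = 0.20693076.
deff = 0.092453325 / 0.20693076 = 0.4468.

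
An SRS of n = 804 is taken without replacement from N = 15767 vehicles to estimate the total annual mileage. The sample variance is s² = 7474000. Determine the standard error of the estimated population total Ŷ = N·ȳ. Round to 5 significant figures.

Var(Ŷ) = N²·Var(ȳ) = N²·(1 − n/N)·s²/n.
f = 804/15767 = 0.05099258; Var(ȳ) = 0.94900742·7474000/804 = 8821.9919.
Var(Ŷ) = 15767² · 8821.9919 = 2.1931321 × 10^12.
SE(Ŷ) = √(2.1931321 × 10^12) = 1.4809 × 10^6.

1.4809 × 10^6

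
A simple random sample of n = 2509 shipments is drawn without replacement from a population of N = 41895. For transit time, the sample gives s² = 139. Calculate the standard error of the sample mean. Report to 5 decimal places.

Under SRS without replacement, Var(ȳ) = (1 − f)·s²/n with f = n/N = 2509/41895 = 0.05988781.
Var(ȳ) = (1 − 0.05988781)·139/2509 = 0.94011219·0.055400558 = 0.05208274.
SE(ȳ) = √(0.05208274) = 0.22822.

0.22822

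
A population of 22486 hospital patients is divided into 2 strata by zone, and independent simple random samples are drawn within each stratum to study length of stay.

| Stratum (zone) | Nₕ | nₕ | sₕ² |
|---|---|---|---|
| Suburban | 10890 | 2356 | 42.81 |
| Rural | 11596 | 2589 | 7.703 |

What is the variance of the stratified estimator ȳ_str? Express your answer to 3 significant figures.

0.00395

Var(ȳ_str) = Σₕ Wₕ²(1 − fₕ)sₕ²/nₕ with Wₕ = Nₕ/N, N = 22486.
Suburban: Wₕ = 0.48430134; term = 0.48430134²·(1 − 0.21634527)·42.81/2356 = 0.003339843.
Rural: Wₕ = 0.51569866; term = 0.51569866²·(1 − 0.22326664)·7.703/2589 = 6.1459894 × 10^-4.
Sum = 0.0039544419.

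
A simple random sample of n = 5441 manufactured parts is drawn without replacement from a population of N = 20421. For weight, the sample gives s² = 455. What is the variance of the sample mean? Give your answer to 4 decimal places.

0.0613

Under SRS without replacement, Var(ȳ) = (1 − f)·s²/n with f = n/N = 5441/20421 = 0.26644141.
Var(ȳ) = (1 − 0.26644141)·455/5441 = 0.73355859·0.083624334 = 0.061343349.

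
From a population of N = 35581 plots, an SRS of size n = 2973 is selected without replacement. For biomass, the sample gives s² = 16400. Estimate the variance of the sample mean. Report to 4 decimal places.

5.0554

Under SRS without replacement, Var(ȳ) = (1 − f)·s²/n with f = n/N = 2973/35581 = 0.08355583.
Var(ȳ) = (1 − 0.08355583)·16400/2973 = 0.91644417·5.5163135 = 5.0553933.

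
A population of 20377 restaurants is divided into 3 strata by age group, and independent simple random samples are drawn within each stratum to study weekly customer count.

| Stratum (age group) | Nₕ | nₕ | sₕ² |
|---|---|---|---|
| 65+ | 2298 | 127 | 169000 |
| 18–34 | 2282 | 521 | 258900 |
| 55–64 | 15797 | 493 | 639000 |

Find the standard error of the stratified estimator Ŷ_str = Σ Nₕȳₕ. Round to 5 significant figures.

567440

Var(Ŷ_str) = Σₕ Nₕ²(1 − fₕ)sₕ²/nₕ.
65+: 2298²·(1 − 127/2298)·169000/127 = 6.6388496 × 10^9.
18–34: 2282²·(1 − 521/2282)·258900/521 = 1.9969598 × 10^9.
55–64: 15797²·(1 − 493/15797)·639000/493 = 3.1335275 × 10^11.
Sum = 3.2198856 × 10^11.
SE = √(3.2198856 × 10^11) = 567440.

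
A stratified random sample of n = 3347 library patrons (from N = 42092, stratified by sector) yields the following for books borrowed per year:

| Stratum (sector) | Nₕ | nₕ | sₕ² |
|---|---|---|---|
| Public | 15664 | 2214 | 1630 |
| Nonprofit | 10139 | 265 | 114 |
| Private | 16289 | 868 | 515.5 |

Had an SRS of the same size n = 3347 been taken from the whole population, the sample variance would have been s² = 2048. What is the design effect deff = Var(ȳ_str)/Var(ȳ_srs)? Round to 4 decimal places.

0.3481

Var(ȳ_str) = Σ Wₕ²(1−fₕ)sₕ²/nₕ with Wₕ = Nₕ/42092:
  Public: (15664/42092)²·(1−2214/15664)·1630/2214 = 0.087545902
  Nonprofit: (10139/42092)²·(1−265/10139)·114/265 = 0.024307937
  Private: (16289/42092)²·(1−868/16289)·515.5/868 = 0.084200909
  → Var(ȳ_str) = 0.19605475.
Var(ȳ_srs) = (1 − 3347/42092)·2048/3347 = 0.56323592.
deff = 0.19605475 / 0.56323592 = 0.3481.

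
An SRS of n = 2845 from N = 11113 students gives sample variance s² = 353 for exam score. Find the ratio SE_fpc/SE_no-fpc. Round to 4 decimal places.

0.8626

f = n/N = 2845/11113 = 0.25600648.
SE_no-fpc = √(s²/n) = 0.35224612; SE_fpc = √((1−f)s²/n) = 0.3038301.
Ratio = √(1−f) = 0.86255059.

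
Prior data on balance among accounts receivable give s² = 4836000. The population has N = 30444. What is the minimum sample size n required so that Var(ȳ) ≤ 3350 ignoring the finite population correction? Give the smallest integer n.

1444

Without fpc, n₀ = s²/D = 4836000/3350 = 1443.5821.
Rounding up, n = 1444.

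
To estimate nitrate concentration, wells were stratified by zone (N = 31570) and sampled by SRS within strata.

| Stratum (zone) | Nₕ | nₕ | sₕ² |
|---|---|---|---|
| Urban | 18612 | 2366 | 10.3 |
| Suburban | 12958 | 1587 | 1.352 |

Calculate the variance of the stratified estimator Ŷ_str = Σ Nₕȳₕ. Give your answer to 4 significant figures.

1.442 × 10^6

Var(Ŷ_str) = Σₕ Nₕ²(1 − fₕ)sₕ²/nₕ.
Urban: 18612²·(1 − 2366/18612)·10.3/2366 = 1.3163215 × 10^6.
Suburban: 12958²·(1 − 1587/12958)·1.352/1587 = 125526.78.
Sum = 1.4418483 × 10^6.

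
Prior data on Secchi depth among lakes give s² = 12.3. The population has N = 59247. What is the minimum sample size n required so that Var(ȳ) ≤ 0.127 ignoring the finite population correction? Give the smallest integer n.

97

Without fpc, n₀ = s²/D = 12.3/0.127 = 96.8504.
Rounding up, n = 97.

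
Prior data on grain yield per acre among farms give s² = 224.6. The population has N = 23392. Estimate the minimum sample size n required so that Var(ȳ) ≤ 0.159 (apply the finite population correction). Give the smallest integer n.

Without fpc, n₀ = s²/D = 224.6/0.159 = 1412.5786.
With fpc, (1 − n/N)·s²/n ≤ D requires n ≥ n₀/(1 + n₀/N) = 1412.5786/(1 + 1412.5786/23392) = 1332.1346.
Rounding up, n = 1333.

1333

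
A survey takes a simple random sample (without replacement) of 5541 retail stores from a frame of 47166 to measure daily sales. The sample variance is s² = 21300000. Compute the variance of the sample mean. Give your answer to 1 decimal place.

Under SRS without replacement, Var(ȳ) = (1 − f)·s²/n with f = n/N = 5541/47166 = 0.11747869.
Var(ȳ) = (1 − 0.11747869)·21300000/5541 = 0.88252131·3844.0715 = 3392.475.

3392.5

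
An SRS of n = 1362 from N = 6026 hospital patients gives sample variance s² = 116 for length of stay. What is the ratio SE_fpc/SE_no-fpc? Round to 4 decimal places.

0.8798

f = n/N = 1362/6026 = 0.22602058.
SE_no-fpc = √(s²/n) = 0.29183706; SE_fpc = √((1−f)s²/n) = 0.25674686.
Ratio = √(1−f) = 0.87976100.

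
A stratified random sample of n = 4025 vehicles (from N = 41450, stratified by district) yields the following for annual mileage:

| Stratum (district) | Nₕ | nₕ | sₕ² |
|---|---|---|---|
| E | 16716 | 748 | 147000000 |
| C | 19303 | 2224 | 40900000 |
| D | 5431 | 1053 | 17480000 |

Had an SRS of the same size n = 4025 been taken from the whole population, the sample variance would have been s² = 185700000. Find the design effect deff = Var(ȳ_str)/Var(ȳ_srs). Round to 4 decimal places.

Var(ȳ_str) = Σ Wₕ²(1−fₕ)sₕ²/nₕ with Wₕ = Nₕ/41450:
  E: (16716/41450)²·(1−748/16716)·147000000/748 = 30531.599
  C: (19303/41450)²·(1−2224/19303)·40900000/2224 = 3528.7972
  D: (5431/41450)²·(1−1053/5431)·17480000/1053 = 229.73097
  → Var(ȳ_str) = 34290.127.
Var(ȳ_srs) = (1 − 4025/41450)·185700000/4025 = 41656.549.
deff = 34290.127 / 41656.549 = 0.8232.

0.8232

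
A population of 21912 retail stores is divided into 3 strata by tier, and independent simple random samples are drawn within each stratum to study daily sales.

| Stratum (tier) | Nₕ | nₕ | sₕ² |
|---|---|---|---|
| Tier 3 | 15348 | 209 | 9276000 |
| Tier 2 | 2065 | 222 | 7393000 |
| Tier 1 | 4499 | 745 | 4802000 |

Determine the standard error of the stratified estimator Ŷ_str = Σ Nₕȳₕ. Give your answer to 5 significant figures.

3.2478 × 10^6

Var(Ŷ_str) = Σₕ Nₕ²(1 − fₕ)sₕ²/nₕ.
Tier 3: 15348²·(1 − 209/15348)·9276000/209 = 1.0312487 × 10^13.
Tier 2: 2065²·(1 − 222/2065)·7393000/222 = 1.2673983 × 10^11.
Tier 1: 4499²·(1 − 745/4499)·4802000/745 = 1.0886196 × 10^11.
Sum = 1.0548089 × 10^13.
SE = √(1.0548089 × 10^13) = 3.2478 × 10^6.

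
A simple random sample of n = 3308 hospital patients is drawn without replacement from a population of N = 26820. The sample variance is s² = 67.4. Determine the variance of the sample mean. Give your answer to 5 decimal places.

Under SRS without replacement, Var(ȳ) = (1 − f)·s²/n with f = n/N = 3308/26820 = 0.12334079.
Var(ȳ) = (1 − 0.12334079)·67.4/3308 = 0.87665921·0.020374849 = 0.017861799.

0.01786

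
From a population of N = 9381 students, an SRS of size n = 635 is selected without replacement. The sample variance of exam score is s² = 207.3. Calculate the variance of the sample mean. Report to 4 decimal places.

Under SRS without replacement, Var(ȳ) = (1 − f)·s²/n with f = n/N = 635/9381 = 0.06769001.
Var(ȳ) = (1 − 0.06769001)·207.3/635 = 0.93230999·0.32645669 = 0.30435884.

0.3044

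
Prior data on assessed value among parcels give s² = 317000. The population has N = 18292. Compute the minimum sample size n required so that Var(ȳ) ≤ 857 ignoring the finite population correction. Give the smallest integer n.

Without fpc, n₀ = s²/D = 317000/857 = 369.8950.
Rounding up, n = 370.

370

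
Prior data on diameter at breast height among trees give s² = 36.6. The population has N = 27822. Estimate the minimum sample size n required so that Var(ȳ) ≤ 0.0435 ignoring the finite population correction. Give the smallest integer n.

Without fpc, n₀ = s²/D = 36.6/0.0435 = 841.3793.
Rounding up, n = 842.

842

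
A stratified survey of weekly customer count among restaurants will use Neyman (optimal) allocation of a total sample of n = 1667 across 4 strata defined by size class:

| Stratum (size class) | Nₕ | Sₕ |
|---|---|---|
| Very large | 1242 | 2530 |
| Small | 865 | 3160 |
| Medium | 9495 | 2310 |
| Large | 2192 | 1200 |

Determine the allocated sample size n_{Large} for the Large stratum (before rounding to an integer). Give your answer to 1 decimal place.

144.1

Neyman allocation: nₕ = n·NₕSₕ / Σⱼ NⱼSⱼ.
Σ NⱼSⱼ = 1242·2530 + 865·3160 + 9495·2310 + 2192·1200 = 3.043951 × 10^7.
n_{Large} = 1667·2192·1200 / (3.043951 × 10^7) = 144.1.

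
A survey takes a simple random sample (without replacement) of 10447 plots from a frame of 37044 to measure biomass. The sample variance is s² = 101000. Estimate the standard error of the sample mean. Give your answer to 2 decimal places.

Under SRS without replacement, Var(ȳ) = (1 − f)·s²/n with f = n/N = 10447/37044 = 0.28201598.
Var(ȳ) = (1 − 0.28201598)·101000/10447 = 0.71798402·9.6678472 = 6.9413598.
SE(ȳ) = √(6.9413598) = 2.63.

2.63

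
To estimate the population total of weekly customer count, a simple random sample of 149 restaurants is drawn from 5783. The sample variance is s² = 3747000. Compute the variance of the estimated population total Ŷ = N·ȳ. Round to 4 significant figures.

8.193 × 10^11

Var(Ŷ) = N²·Var(ȳ) = N²·(1 − n/N)·s²/n.
f = 149/5783 = 0.02576517; Var(ȳ) = 0.97423483·3747000/149 = 24499.717.
Var(Ŷ) = 5783² · 24499.717 = 8.1934622 × 10^11.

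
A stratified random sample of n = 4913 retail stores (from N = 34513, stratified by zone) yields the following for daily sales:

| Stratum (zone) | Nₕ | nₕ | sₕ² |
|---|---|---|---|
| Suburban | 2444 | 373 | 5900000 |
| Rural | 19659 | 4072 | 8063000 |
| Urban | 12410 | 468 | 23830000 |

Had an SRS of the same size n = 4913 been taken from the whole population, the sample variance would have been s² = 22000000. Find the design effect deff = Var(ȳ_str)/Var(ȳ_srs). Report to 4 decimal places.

1.7997

Var(ȳ_str) = Σ Wₕ²(1−fₕ)sₕ²/nₕ with Wₕ = Nₕ/34513:
  Suburban: (2444/34513)²·(1−373/2444)·5900000/373 = 67.213894
  Rural: (19659/34513)²·(1−4072/19659)·8063000/4072 = 509.38649
  Urban: (12410/34513)²·(1−468/12410)·23830000/468 = 6335.2187
  → Var(ȳ_str) = 6911.8191.
Var(ȳ_srs) = (1 − 4913/34513)·22000000/4913 = 3840.4748.
deff = 6911.8191 / 3840.4748 = 1.7997.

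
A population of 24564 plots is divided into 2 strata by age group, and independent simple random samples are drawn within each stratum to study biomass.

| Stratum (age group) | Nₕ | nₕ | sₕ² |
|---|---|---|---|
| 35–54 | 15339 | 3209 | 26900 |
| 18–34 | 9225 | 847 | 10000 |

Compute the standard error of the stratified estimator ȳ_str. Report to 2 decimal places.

2.02

Var(ȳ_str) = Σₕ Wₕ²(1 − fₕ)sₕ²/nₕ with Wₕ = Nₕ/N, N = 24564.
35–54: Wₕ = 0.62445042; term = 0.62445042²·(1 − 0.20920529)·26900/3209 = 2.584891.
18–34: Wₕ = 0.37554958; term = 0.37554958²·(1 − 0.09181572)·10000/847 = 1.5122554.
Sum = 4.0971464.
SE = √(4.0971464) = 2.02.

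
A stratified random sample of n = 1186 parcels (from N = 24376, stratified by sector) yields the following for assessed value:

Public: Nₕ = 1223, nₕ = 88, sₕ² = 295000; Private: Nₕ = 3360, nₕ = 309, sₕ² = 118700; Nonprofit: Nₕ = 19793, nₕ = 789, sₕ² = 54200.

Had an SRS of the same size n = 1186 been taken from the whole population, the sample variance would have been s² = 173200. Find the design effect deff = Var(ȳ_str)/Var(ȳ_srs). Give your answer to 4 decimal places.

Var(ȳ_str) = Σ Wₕ²(1−fₕ)sₕ²/nₕ with Wₕ = Nₕ/24376:
  Public: (1223/24376)²·(1−88/1223)·295000/88 = 7.8313526
  Private: (3360/24376)²·(1−309/3360)·118700/309 = 6.6274864
  Nonprofit: (19793/24376)²·(1−789/19793)·54200/789 = 43.486459
  → Var(ȳ_str) = 57.945298.
Var(ȳ_srs) = (1 − 1186/24376)·173200/1186 = 138.93175.
deff = 57.945298 / 138.93175 = 0.4171.

0.4171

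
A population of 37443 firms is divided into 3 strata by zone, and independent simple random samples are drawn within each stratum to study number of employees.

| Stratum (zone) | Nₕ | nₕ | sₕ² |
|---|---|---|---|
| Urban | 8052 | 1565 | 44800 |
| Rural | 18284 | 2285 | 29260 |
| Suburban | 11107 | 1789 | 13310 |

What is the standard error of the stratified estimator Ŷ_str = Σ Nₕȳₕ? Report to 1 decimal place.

Var(Ŷ_str) = Σₕ Nₕ²(1 − fₕ)sₕ²/nₕ.
Urban: 8052²·(1 − 1565/8052)·44800/1565 = 1.4952415 × 10^9.
Rural: 18284²·(1 − 2285/18284)·29260/2285 = 3.7458654 × 10^9.
Suburban: 11107²·(1 − 1789/11107)·13310/1789 = 7.6999374 × 10^8.
Sum = 6.0111006 × 10^9.
SE = √(6.0111006 × 10^9) = 77531.3.

77531.3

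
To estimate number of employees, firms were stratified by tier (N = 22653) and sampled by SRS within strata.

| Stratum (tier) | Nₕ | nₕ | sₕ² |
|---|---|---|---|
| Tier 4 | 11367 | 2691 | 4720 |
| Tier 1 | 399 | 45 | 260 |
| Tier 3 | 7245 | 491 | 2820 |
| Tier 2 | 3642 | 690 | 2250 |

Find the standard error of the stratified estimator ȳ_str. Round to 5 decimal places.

Var(ȳ_str) = Σₕ Wₕ²(1 − fₕ)sₕ²/nₕ with Wₕ = Nₕ/N, N = 22653.
Tier 4: Wₕ = 0.50178784; term = 0.50178784²·(1 − 0.23673793)·4720/2691 = 0.33708719.
Tier 1: Wₕ = 0.01761356; term = 0.01761356²·(1 − 0.11278195)·260/45 = 0.0015903237.
Tier 3: Wₕ = 0.31982519; term = 0.31982519²·(1 − 0.06777088)·2820/491 = 0.54766579.
Tier 2: Wₕ = 0.16077341; term = 0.16077341²·(1 − 0.18945634)·2250/690 = 0.068318492.
Sum = 0.9546618.
SE = √(0.9546618) = 0.97707.

0.97707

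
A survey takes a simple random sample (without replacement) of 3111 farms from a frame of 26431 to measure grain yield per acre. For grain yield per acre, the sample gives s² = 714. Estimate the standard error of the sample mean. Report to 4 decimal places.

Under SRS without replacement, Var(ȳ) = (1 − f)·s²/n with f = n/N = 3111/26431 = 0.11770270.
Var(ȳ) = (1 − 0.11770270)·714/3111 = 0.88229730·0.2295082 = 0.20249446.
SE(ȳ) = √(0.20249446) = 0.4500.

0.4500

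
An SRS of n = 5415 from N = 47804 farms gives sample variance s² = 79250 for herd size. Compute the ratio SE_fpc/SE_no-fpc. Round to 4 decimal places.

0.9417

f = n/N = 5415/47804 = 0.11327504.
SE_no-fpc = √(s²/n) = 3.8256075; SE_fpc = √((1−f)s²/n) = 3.6024244.
Ratio = √(1−f) = 0.94166075.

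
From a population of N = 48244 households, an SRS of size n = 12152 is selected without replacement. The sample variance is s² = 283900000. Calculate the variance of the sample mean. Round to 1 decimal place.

17477.7

Under SRS without replacement, Var(ȳ) = (1 − f)·s²/n with f = n/N = 12152/48244 = 0.25188624.
Var(ȳ) = (1 − 0.25188624)·283900000/12152 = 0.74811376·23362.409 = 17477.74.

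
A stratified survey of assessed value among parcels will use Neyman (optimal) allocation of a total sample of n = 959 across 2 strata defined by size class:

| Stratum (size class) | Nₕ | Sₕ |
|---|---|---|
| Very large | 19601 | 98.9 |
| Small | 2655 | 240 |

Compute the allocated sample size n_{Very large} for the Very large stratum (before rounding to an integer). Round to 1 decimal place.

Neyman allocation: nₕ = n·NₕSₕ / Σⱼ NⱼSⱼ.
Σ NⱼSⱼ = 19601·98.9 + 2655·240 = 2.5757389 × 10^6.
n_{Very large} = 959·19601·98.9 / (2.5757389 × 10^6) = 721.8.

721.8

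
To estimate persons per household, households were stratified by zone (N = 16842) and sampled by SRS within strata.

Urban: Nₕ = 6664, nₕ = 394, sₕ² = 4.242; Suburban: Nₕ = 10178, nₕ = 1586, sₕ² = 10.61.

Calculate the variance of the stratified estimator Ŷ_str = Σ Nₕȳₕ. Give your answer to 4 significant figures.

Var(Ŷ_str) = Σₕ Nₕ²(1 − fₕ)sₕ²/nₕ.
Urban: 6664²·(1 − 394/6664)·4.242/394 = 449859.58.
Suburban: 10178²·(1 − 1586/10178)·10.61/1586 = 585017.58.
Sum = 1.0348772 × 10^6.

1.035 × 10^6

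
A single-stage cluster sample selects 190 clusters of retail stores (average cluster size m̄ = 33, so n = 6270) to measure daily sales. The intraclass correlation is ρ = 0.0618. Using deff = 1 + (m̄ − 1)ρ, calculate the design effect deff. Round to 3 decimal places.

2.978

deff = 1 + (33 − 1)·0.0618 = 1 + 1.9776 = 2.9776.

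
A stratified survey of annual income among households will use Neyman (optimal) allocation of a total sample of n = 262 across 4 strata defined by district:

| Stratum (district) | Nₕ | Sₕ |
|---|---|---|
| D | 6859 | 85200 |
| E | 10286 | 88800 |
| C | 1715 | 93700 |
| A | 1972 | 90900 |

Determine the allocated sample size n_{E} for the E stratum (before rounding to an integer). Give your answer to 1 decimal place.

Neyman allocation: nₕ = n·NₕSₕ / Σⱼ NⱼSⱼ.
Σ NⱼSⱼ = 6859·85200 + 10286·88800 + 1715·93700 + 1972·90900 = 1.8377339 × 10^9.
n_{E} = 262·10286·88800 / (1.8377339 × 10^9) = 130.2.

130.2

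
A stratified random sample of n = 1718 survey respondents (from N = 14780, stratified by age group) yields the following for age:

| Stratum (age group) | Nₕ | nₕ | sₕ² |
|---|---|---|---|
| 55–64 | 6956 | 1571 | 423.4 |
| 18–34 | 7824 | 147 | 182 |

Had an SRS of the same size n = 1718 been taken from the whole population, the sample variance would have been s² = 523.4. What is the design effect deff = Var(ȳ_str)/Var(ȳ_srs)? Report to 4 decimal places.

Var(ȳ_str) = Σ Wₕ²(1−fₕ)sₕ²/nₕ with Wₕ = Nₕ/14780:
  55–64: (6956/14780)²·(1−1571/6956)·423.4/1571 = 0.046213736
  18–34: (7824/14780)²·(1−147/7824)·182/147 = 0.34042823
  → Var(ȳ_str) = 0.38664197.
Var(ȳ_srs) = (1 − 1718/14780)·523.4/1718 = 0.26924386.
deff = 0.38664197 / 0.26924386 = 1.4360.

1.4360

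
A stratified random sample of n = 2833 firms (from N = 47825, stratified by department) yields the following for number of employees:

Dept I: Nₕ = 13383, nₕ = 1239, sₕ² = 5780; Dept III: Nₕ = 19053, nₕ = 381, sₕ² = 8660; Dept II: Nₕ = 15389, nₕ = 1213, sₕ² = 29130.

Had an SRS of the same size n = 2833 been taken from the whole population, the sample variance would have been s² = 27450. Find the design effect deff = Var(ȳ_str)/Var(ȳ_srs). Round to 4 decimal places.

Var(ȳ_str) = Σ Wₕ²(1−fₕ)sₕ²/nₕ with Wₕ = Nₕ/47825:
  Dept I: (13383/47825)²·(1−1239/13383)·5780/1239 = 0.33148342
  Dept III: (19053/47825)²·(1−381/19053)·8660/381 = 3.5353887
  Dept II: (15389/47825)²·(1−1213/15389)·29130/1213 = 2.2905186
  → Var(ȳ_str) = 6.1573907.
Var(ȳ_srs) = (1 − 2833/47825)·27450/2833 = 9.1154076.
deff = 6.1573907 / 9.1154076 = 0.6755.

0.6755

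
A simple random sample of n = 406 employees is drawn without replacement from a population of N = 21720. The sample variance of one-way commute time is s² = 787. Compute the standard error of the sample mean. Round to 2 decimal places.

Under SRS without replacement, Var(ȳ) = (1 − f)·s²/n with f = n/N = 406/21720 = 0.01869245.
Var(ȳ) = (1 − 0.01869245)·787/406 = 0.98130755·1.9384236 = 1.9021898.
SE(ȳ) = √(1.9021898) = 1.38.

1.38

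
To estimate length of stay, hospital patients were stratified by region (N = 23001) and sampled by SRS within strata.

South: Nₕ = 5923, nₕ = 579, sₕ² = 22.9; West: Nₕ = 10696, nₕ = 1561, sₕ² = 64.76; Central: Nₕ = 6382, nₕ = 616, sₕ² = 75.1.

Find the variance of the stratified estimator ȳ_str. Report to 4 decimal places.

0.0185

Var(ȳ_str) = Σₕ Wₕ²(1 − fₕ)sₕ²/nₕ with Wₕ = Nₕ/N, N = 23001.
South: Wₕ = 0.25751054; term = 0.25751054²·(1 − 0.09775452)·22.9/579 = 0.0023663101.
West: Wₕ = 0.46502326; term = 0.46502326²·(1 − 0.14594241)·64.76/1561 = 0.00766197.
Central: Wₕ = 0.27746620; term = 0.27746620²·(1 − 0.09652147)·75.1/616 = 0.0084800268.
Sum = 0.018508307.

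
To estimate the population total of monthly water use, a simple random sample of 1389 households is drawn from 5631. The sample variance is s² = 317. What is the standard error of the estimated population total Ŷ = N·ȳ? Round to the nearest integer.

Var(Ŷ) = N²·Var(ȳ) = N²·(1 − n/N)·s²/n.
f = 1389/5631 = 0.24667022; Var(ȳ) = 0.75332978·317/1389 = 0.17192624.
Var(Ŷ) = 5631² · 0.17192624 = 5.4514649 × 10^6.
SE(Ŷ) = √(5.4514649 × 10^6) = 2335.

2335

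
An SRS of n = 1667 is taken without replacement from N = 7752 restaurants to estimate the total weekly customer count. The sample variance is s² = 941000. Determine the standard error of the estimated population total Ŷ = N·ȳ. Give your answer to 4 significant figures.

Var(Ŷ) = N²·Var(ȳ) = N²·(1 − n/N)·s²/n.
f = 1667/7752 = 0.21504128; Var(ȳ) = 0.78495872·941000/1667 = 443.09907.
Var(Ŷ) = 7752² · 443.09907 = 2.6627376 × 10^10.
SE(Ŷ) = √(2.6627376 × 10^10) = 163200.

163200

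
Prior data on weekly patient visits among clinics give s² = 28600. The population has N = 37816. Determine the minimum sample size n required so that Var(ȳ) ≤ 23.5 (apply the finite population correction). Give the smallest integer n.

1180

Without fpc, n₀ = s²/D = 28600/23.5 = 1217.0213.
With fpc, (1 − n/N)·s²/n ≤ D requires n ≥ n₀/(1 + n₀/N) = 1217.0213/(1 + 1217.0213/37816) = 1179.0755.
Rounding up, n = 1180.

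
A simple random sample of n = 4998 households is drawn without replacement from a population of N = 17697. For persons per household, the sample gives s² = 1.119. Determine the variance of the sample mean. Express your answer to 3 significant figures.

1.61 × 10^-4

Under SRS without replacement, Var(ȳ) = (1 − f)·s²/n with f = n/N = 4998/17697 = 0.28242075.
Var(ȳ) = (1 − 0.28242075)·1.119/4998 = 0.71757925·2.2388956 × 10^-4 = 1.606585 × 10^-4.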